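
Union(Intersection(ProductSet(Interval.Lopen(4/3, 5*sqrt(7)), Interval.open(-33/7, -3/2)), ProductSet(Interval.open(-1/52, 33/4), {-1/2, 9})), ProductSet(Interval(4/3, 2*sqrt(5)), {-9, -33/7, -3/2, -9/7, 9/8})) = ProductSet(Interval(4/3, 2*sqrt(5)), {-9, -33/7, -3/2, -9/7, 9/8})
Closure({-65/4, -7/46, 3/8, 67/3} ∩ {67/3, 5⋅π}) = {67/3}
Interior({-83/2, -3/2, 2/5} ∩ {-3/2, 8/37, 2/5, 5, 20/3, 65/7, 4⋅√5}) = ∅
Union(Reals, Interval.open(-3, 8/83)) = Interval(-oo, oo)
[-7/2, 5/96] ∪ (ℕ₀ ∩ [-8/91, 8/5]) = [-7/2, 5/96] ∪ {0, 1}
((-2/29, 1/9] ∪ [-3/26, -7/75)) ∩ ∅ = ∅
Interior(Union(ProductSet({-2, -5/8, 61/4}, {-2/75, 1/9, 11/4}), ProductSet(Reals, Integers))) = EmptySet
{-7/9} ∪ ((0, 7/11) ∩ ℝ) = {-7/9} ∪ (0, 7/11)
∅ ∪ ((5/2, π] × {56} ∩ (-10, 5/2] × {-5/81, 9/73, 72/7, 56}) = ∅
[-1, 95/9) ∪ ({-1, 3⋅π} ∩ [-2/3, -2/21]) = [-1, 95/9)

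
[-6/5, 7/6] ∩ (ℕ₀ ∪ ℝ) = [-6/5, 7/6]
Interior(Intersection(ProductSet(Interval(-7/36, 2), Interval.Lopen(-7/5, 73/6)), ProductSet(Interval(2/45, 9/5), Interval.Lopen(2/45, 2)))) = ProductSet(Interval.open(2/45, 9/5), Interval.open(2/45, 2))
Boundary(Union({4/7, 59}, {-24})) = {-24, 4/7, 59}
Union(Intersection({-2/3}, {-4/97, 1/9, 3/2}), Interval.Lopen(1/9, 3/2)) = Interval.Lopen(1/9, 3/2)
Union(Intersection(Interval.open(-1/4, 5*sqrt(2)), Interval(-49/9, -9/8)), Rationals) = Rationals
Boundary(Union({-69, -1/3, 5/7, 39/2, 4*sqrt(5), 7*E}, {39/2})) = {-69, -1/3, 5/7, 39/2, 4*sqrt(5), 7*E}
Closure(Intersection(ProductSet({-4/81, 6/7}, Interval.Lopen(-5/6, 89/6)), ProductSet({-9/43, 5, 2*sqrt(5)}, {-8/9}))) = EmptySet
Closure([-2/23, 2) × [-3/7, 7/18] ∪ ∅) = [-2/23, 2] × [-3/7, 7/18]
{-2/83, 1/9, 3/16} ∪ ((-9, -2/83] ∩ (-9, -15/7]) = (-9, -15/7] ∪ {-2/83, 1/9, 3/16}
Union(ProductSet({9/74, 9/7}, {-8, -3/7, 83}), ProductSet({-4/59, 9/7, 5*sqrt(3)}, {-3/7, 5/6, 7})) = Union(ProductSet({9/74, 9/7}, {-8, -3/7, 83}), ProductSet({-4/59, 9/7, 5*sqrt(3)}, {-3/7, 5/6, 7}))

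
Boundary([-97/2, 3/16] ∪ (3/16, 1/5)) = {-97/2, 1/5}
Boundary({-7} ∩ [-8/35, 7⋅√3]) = ∅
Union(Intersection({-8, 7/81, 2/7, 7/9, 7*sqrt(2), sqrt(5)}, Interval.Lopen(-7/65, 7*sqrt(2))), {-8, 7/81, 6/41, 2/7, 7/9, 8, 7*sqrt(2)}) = {-8, 7/81, 6/41, 2/7, 7/9, 8, 7*sqrt(2), sqrt(5)}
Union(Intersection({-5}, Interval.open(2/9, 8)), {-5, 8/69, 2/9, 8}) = {-5, 8/69, 2/9, 8}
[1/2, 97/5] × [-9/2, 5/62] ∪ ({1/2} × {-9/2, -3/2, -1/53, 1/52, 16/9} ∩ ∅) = [1/2, 97/5] × [-9/2, 5/62]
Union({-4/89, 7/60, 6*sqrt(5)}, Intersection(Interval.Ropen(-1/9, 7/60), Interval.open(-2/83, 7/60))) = Union({-4/89, 6*sqrt(5)}, Interval.Lopen(-2/83, 7/60))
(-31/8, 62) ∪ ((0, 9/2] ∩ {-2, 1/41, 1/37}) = (-31/8, 62)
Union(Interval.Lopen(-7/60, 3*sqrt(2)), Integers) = Union(Integers, Interval.Lopen(-7/60, 3*sqrt(2)))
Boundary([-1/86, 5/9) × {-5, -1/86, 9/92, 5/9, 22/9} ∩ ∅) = ∅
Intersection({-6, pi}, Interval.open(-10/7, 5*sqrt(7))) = {pi}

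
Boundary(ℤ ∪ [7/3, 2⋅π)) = {7/3, 2⋅π} ∪ (ℤ \ (7/3, 2⋅π))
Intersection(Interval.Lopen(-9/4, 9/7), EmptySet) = EmptySet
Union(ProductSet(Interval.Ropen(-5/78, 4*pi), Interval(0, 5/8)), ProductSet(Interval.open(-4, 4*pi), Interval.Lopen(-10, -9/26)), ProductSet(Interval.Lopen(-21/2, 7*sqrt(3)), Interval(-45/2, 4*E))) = Union(ProductSet(Interval.Lopen(-21/2, 7*sqrt(3)), Interval(-45/2, 4*E)), ProductSet(Interval.open(-4, 4*pi), Interval.Lopen(-10, -9/26)), ProductSet(Interval.Ropen(-5/78, 4*pi), Interval(0, 5/8)))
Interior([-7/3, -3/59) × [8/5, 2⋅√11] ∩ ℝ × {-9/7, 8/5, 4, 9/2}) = ∅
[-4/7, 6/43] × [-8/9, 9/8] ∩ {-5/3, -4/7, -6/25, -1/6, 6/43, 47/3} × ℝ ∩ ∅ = ∅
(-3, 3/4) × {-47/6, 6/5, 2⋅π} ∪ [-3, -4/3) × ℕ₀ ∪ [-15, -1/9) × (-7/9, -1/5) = ([-3, -4/3) × ℕ₀) ∪ ([-15, -1/9) × (-7/9, -1/5)) ∪ ((-3, 3/4) × {-47/6, 6/5, 2⋅π})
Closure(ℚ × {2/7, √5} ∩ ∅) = ∅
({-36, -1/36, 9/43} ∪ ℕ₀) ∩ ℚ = {-36, -1/36, 9/43} ∪ ℕ₀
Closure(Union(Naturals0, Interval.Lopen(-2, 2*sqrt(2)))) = Union(Complement(Naturals0, Interval.open(-2, 2*sqrt(2))), Interval(-2, 2*sqrt(2)), Naturals0)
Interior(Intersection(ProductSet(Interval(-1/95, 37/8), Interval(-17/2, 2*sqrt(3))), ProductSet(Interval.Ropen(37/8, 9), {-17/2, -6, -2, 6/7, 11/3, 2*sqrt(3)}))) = EmptySet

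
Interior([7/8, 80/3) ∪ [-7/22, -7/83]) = (-7/22, -7/83) ∪ (7/8, 80/3)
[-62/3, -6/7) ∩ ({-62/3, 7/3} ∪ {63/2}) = {-62/3}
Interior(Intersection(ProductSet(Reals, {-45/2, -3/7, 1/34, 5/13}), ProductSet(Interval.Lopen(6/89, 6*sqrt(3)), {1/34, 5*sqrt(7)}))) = EmptySet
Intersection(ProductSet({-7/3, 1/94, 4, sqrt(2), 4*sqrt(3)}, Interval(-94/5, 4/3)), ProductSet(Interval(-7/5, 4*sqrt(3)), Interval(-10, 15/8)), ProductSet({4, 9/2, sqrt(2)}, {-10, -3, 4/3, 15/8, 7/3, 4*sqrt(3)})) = ProductSet({4, sqrt(2)}, {-10, -3, 4/3})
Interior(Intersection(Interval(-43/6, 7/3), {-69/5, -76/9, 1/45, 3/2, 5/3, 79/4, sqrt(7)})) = EmptySet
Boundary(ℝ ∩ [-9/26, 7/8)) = {-9/26, 7/8}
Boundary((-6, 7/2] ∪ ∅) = {-6, 7/2}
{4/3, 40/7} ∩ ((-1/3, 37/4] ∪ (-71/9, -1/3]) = {4/3, 40/7}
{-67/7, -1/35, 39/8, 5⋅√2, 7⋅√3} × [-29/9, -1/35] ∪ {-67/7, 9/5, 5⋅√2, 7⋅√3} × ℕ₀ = ({-67/7, 9/5, 5⋅√2, 7⋅√3} × ℕ₀) ∪ ({-67/7, -1/35, 39/8, 5⋅√2, 7⋅√3} × [-29/9, -1/35])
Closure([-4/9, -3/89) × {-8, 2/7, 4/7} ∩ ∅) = ∅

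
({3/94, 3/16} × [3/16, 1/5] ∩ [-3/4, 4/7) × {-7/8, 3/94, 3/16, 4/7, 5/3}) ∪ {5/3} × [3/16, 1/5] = ({3/94, 3/16} × {3/16}) ∪ ({5/3} × [3/16, 1/5])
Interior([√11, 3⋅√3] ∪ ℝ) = (-∞, ∞)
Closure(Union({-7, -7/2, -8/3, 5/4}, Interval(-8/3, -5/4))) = Union({-7, -7/2, 5/4}, Interval(-8/3, -5/4))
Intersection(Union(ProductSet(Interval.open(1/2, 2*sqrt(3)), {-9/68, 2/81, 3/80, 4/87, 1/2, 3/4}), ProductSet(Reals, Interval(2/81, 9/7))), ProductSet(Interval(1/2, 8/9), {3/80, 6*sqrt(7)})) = ProductSet(Interval(1/2, 8/9), {3/80})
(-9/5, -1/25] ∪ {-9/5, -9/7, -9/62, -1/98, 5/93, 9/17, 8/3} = [-9/5, -1/25] ∪ {-1/98, 5/93, 9/17, 8/3}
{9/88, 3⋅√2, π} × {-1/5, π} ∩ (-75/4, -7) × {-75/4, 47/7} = ∅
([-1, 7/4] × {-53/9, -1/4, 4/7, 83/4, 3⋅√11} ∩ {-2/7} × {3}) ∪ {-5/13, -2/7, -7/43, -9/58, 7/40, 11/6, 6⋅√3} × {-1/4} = {-5/13, -2/7, -7/43, -9/58, 7/40, 11/6, 6⋅√3} × {-1/4}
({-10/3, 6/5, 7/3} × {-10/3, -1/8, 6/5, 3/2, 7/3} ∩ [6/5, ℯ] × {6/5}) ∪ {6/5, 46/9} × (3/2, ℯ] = ({6/5, 7/3} × {6/5}) ∪ ({6/5, 46/9} × (3/2, ℯ])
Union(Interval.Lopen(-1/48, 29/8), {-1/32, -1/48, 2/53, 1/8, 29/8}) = Union({-1/32}, Interval(-1/48, 29/8))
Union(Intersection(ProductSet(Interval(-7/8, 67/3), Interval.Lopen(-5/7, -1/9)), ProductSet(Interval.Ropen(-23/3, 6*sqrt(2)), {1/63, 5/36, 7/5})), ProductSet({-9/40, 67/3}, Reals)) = ProductSet({-9/40, 67/3}, Reals)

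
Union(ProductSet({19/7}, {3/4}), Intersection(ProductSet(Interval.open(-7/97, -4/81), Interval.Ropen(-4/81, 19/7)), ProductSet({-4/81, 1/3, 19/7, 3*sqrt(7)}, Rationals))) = ProductSet({19/7}, {3/4})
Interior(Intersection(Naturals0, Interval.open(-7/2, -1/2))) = EmptySet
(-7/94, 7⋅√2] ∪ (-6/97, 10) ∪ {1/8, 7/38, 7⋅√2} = (-7/94, 10)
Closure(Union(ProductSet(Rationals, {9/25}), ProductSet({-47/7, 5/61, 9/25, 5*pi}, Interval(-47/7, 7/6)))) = Union(ProductSet({-47/7, 5/61, 9/25, 5*pi}, Interval(-47/7, 7/6)), ProductSet(Reals, {9/25}))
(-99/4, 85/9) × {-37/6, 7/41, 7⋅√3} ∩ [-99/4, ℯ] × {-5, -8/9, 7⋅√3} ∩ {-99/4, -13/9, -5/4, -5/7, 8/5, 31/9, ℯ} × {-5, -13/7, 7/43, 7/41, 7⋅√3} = {-13/9, -5/4, -5/7, 8/5, ℯ} × {7⋅√3}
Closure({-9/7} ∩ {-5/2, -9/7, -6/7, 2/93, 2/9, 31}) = {-9/7}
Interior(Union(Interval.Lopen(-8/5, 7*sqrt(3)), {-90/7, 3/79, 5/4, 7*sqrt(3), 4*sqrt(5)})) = Interval.open(-8/5, 7*sqrt(3))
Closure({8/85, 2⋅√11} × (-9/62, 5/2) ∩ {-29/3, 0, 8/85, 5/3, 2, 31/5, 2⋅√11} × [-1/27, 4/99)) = {8/85, 2⋅√11} × [-1/27, 4/99]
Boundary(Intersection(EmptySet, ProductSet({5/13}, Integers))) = EmptySet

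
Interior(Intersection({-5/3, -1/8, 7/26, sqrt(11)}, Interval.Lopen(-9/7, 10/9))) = EmptySet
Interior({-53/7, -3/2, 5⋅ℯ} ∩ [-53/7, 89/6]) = ∅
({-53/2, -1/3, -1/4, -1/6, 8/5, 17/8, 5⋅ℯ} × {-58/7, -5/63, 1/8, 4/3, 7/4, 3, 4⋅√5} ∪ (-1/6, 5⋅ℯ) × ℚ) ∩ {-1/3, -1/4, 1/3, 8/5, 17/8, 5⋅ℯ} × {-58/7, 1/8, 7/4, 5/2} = ({1/3, 8/5, 17/8} × {-58/7, 1/8, 7/4, 5/2}) ∪ ({-1/3, -1/4, 8/5, 17/8, 5⋅ℯ} × {-58/7, 1/8, 7/4})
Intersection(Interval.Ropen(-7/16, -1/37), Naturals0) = EmptySet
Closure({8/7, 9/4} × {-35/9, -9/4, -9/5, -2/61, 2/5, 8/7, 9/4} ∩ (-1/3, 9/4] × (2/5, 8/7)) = ∅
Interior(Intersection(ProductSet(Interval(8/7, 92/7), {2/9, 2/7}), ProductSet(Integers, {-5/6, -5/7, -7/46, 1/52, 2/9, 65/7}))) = EmptySet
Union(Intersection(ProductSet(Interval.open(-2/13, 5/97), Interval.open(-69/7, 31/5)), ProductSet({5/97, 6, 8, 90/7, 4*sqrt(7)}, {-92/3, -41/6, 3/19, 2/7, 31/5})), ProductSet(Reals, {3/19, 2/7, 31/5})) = ProductSet(Reals, {3/19, 2/7, 31/5})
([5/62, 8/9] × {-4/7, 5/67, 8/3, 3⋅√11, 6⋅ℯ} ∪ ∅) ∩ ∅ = ∅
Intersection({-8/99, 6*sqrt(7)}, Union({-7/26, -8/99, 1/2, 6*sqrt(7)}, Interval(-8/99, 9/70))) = {-8/99, 6*sqrt(7)}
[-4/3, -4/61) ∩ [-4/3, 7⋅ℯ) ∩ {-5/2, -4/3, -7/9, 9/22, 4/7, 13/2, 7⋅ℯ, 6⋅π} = {-4/3, -7/9}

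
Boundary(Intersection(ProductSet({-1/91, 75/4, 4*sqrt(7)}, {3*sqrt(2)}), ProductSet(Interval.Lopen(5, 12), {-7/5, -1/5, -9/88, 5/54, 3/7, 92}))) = EmptySet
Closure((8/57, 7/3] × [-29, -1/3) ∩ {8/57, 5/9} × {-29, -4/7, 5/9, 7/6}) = {5/9} × {-29, -4/7}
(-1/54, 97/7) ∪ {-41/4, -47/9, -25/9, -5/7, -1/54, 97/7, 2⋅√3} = {-41/4, -47/9, -25/9, -5/7} ∪ [-1/54, 97/7]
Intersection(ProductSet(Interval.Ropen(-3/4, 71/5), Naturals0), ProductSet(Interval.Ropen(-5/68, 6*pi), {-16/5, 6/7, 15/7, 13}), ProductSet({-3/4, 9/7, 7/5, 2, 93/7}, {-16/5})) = EmptySet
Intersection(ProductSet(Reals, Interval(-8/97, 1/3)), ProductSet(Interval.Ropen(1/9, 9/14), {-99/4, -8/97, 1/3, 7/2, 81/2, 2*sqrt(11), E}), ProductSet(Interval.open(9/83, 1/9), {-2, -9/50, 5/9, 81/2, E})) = EmptySet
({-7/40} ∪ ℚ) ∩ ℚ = ℚ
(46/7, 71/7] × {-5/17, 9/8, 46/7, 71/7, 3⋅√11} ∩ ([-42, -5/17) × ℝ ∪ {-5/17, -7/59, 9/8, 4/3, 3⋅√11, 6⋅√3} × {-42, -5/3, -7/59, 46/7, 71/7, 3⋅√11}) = {3⋅√11} × {46/7, 71/7, 3⋅√11}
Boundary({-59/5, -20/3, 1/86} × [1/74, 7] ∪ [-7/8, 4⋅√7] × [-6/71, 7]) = ({-59/5, -20/3, 1/86} × {7}) ∪ ({-59/5, -20/3} × [1/74, 7]) ∪ ({-7/8, 4⋅√7} × [-6/71, 7]) ∪ ([-7/8, 4⋅√7] × {-6/71, 7})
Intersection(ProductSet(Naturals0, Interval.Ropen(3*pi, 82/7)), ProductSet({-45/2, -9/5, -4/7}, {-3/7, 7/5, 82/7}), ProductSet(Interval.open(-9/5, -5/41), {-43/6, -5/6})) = EmptySet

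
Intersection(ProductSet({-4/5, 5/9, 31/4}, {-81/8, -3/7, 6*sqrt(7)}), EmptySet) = EmptySet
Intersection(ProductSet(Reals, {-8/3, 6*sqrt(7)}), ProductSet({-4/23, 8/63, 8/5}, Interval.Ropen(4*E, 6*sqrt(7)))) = EmptySet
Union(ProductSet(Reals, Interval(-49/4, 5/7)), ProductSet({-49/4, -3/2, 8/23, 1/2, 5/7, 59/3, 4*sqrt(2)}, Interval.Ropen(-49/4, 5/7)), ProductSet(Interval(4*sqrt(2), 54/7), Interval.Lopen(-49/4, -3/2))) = ProductSet(Reals, Interval(-49/4, 5/7))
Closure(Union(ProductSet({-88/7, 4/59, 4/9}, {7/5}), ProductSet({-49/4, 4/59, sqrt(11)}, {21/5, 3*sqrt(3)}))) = Union(ProductSet({-88/7, 4/59, 4/9}, {7/5}), ProductSet({-49/4, 4/59, sqrt(11)}, {21/5, 3*sqrt(3)}))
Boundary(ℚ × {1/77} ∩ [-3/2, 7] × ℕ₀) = ∅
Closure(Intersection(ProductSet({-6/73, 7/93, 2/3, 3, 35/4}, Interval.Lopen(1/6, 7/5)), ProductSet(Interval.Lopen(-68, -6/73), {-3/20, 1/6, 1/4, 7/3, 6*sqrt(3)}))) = ProductSet({-6/73}, {1/4})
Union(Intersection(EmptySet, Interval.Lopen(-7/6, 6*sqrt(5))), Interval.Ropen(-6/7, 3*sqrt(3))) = Interval.Ropen(-6/7, 3*sqrt(3))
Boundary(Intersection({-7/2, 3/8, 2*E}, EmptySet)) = EmptySet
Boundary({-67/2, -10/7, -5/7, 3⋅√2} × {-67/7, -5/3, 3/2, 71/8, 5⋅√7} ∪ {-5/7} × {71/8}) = {-67/2, -10/7, -5/7, 3⋅√2} × {-67/7, -5/3, 3/2, 71/8, 5⋅√7}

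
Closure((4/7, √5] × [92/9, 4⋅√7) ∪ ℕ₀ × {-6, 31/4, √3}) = (ℕ₀ × {-6, 31/4, √3}) ∪ ({4/7, √5} × [92/9, 4⋅√7]) ∪ ([4/7, √5] × {92/9, 4⋅√7}) ∪ ((4/7, √5] × [92/9, 4⋅√7))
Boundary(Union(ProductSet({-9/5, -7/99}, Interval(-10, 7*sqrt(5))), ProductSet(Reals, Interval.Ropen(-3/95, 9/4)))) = Union(ProductSet({-9/5, -7/99}, Union(Interval(-10, -3/95), Interval(9/4, 7*sqrt(5)))), ProductSet(Reals, {-3/95, 9/4}))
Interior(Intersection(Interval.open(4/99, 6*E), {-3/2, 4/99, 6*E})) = EmptySet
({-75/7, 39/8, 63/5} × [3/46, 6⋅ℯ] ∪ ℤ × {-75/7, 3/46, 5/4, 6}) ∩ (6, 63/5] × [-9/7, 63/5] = ({63/5} × [3/46, 63/5]) ∪ ({7, 8, …, 12} × {3/46, 5/4, 6})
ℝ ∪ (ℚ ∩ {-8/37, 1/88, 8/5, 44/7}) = ℝ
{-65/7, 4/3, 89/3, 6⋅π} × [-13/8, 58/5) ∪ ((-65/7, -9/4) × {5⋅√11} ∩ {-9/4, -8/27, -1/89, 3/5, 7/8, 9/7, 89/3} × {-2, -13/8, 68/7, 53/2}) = {-65/7, 4/3, 89/3, 6⋅π} × [-13/8, 58/5)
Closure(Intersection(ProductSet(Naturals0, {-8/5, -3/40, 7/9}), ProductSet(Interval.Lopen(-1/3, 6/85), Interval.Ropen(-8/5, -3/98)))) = ProductSet(Range(0, 1, 1), {-8/5, -3/40})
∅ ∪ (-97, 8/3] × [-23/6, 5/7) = (-97, 8/3] × [-23/6, 5/7)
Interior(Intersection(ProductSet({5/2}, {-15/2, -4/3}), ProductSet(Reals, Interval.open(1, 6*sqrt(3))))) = EmptySet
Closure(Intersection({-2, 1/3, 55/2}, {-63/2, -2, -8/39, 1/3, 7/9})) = {-2, 1/3}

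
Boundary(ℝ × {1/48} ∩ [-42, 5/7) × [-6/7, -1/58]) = ∅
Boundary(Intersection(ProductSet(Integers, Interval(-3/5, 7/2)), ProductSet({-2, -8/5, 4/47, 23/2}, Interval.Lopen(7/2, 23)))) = EmptySet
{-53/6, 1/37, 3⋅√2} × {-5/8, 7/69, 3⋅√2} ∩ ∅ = ∅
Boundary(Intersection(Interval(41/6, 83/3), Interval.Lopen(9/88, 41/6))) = {41/6}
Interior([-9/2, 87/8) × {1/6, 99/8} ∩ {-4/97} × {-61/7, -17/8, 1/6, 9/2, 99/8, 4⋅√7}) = ∅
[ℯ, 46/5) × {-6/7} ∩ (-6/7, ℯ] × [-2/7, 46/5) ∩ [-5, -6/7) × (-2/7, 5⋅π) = ∅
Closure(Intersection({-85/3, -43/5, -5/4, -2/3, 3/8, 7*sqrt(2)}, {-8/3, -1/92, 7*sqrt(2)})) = {7*sqrt(2)}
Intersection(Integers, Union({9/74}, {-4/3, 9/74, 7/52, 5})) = {5}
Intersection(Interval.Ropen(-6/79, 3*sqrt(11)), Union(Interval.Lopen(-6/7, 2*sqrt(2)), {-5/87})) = Interval(-6/79, 2*sqrt(2))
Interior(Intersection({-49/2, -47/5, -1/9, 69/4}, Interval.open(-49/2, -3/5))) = EmptySet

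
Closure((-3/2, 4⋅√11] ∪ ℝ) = (-∞, ∞)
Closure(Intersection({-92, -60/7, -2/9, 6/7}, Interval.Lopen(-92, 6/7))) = {-60/7, -2/9, 6/7}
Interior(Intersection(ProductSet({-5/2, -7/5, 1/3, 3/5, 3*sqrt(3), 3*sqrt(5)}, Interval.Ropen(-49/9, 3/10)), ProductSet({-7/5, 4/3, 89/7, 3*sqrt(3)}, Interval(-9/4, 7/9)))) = EmptySet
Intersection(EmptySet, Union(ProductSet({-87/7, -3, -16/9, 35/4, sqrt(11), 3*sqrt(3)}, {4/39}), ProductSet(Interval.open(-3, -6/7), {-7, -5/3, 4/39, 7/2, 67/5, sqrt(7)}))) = EmptySet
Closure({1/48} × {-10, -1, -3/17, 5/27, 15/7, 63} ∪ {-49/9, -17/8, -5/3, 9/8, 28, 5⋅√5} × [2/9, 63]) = ({1/48} × {-10, -1, -3/17, 5/27, 15/7, 63}) ∪ ({-49/9, -17/8, -5/3, 9/8, 28, 5⋅√5} × [2/9, 63])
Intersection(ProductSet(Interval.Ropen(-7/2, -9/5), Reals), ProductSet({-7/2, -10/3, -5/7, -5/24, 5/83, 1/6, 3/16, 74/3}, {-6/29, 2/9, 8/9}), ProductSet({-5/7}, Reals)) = EmptySet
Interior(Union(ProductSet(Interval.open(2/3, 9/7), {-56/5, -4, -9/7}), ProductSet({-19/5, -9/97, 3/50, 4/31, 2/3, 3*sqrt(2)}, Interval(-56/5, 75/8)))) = EmptySet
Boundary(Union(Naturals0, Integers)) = Integers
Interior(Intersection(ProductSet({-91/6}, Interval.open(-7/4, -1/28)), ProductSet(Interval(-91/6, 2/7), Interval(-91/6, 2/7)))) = EmptySet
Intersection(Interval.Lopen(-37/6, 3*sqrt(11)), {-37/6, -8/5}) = {-8/5}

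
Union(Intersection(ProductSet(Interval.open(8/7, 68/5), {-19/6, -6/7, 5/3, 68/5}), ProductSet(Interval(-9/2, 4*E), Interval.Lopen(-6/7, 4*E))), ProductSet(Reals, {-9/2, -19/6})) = Union(ProductSet(Interval.Lopen(8/7, 4*E), {5/3}), ProductSet(Reals, {-9/2, -19/6}))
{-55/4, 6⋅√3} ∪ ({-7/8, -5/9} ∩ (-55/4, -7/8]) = {-55/4, -7/8, 6⋅√3}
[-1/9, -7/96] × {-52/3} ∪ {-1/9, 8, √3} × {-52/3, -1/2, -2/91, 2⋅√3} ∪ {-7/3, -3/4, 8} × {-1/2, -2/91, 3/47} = ([-1/9, -7/96] × {-52/3}) ∪ ({-7/3, -3/4, 8} × {-1/2, -2/91, 3/47}) ∪ ({-1/9, 8, √3} × {-52/3, -1/2, -2/91, 2⋅√3})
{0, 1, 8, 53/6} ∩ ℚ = {0, 1, 8, 53/6}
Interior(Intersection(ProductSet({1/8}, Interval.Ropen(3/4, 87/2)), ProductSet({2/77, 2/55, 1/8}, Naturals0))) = EmptySet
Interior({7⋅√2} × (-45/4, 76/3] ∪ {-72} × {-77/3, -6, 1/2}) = ∅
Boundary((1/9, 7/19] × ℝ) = {1/9, 7/19} × ℝ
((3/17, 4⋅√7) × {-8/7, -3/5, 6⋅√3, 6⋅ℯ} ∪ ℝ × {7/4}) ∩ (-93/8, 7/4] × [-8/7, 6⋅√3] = ((-93/8, 7/4] × {7/4}) ∪ ((3/17, 7/4] × {-8/7, -3/5, 6⋅√3})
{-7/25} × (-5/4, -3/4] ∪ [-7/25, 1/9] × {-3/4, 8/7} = ({-7/25} × (-5/4, -3/4]) ∪ ([-7/25, 1/9] × {-3/4, 8/7})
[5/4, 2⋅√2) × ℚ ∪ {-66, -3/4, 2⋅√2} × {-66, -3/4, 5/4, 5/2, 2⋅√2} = ([5/4, 2⋅√2) × ℚ) ∪ ({-66, -3/4, 2⋅√2} × {-66, -3/4, 5/4, 5/2, 2⋅√2})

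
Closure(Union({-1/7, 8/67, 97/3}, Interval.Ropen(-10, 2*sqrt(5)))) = Union({97/3}, Interval(-10, 2*sqrt(5)))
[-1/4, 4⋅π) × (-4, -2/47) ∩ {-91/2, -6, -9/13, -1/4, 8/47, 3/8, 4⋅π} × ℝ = {-1/4, 8/47, 3/8} × (-4, -2/47)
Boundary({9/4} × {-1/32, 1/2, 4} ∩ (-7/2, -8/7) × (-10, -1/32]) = ∅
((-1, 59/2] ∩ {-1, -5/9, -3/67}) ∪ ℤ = ℤ ∪ {-5/9, -3/67}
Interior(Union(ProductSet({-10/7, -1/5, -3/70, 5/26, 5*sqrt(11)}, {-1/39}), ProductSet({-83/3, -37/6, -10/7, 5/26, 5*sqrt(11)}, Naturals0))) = EmptySet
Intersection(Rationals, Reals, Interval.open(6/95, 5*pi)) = Intersection(Interval.open(6/95, 5*pi), Rationals)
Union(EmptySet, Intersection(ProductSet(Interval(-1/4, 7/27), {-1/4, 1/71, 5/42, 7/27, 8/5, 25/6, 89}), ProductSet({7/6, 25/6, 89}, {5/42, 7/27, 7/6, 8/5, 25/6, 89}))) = EmptySet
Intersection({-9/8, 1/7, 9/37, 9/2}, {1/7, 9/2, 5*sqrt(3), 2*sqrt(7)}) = {1/7, 9/2}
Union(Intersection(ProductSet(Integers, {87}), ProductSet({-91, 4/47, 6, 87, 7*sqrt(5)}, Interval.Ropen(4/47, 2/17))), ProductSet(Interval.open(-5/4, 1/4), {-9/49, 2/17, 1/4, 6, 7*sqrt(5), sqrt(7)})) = ProductSet(Interval.open(-5/4, 1/4), {-9/49, 2/17, 1/4, 6, 7*sqrt(5), sqrt(7)})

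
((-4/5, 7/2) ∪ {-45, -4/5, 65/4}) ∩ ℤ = {-45} ∪ {0, 1, 2, 3}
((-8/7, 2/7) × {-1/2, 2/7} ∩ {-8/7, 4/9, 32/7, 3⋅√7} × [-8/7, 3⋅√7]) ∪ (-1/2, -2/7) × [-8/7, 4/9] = (-1/2, -2/7) × [-8/7, 4/9]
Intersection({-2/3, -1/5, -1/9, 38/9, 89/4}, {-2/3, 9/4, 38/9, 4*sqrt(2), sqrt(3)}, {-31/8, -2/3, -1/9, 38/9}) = {-2/3, 38/9}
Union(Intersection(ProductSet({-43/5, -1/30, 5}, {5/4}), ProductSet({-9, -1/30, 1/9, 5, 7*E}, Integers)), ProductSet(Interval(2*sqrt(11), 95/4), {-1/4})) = ProductSet(Interval(2*sqrt(11), 95/4), {-1/4})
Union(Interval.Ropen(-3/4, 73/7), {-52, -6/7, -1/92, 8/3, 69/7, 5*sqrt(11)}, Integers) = Union({-6/7, 5*sqrt(11)}, Integers, Interval.Ropen(-3/4, 73/7))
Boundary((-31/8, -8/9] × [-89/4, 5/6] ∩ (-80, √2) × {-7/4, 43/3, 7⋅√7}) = [-31/8, -8/9] × {-7/4}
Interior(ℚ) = ∅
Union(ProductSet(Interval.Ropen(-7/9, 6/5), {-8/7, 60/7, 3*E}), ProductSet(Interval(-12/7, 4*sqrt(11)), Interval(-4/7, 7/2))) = Union(ProductSet(Interval(-12/7, 4*sqrt(11)), Interval(-4/7, 7/2)), ProductSet(Interval.Ropen(-7/9, 6/5), {-8/7, 60/7, 3*E}))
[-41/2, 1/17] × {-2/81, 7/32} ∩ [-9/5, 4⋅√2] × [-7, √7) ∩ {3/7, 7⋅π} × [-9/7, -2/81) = ∅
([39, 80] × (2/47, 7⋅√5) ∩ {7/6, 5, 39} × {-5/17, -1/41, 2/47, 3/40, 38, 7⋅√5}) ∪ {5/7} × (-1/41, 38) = ({39} × {3/40}) ∪ ({5/7} × (-1/41, 38))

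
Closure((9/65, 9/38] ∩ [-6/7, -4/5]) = ∅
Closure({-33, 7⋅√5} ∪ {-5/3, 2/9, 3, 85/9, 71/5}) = {-33, -5/3, 2/9, 3, 85/9, 71/5, 7⋅√5}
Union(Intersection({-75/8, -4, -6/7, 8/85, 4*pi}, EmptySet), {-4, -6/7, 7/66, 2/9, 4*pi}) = {-4, -6/7, 7/66, 2/9, 4*pi}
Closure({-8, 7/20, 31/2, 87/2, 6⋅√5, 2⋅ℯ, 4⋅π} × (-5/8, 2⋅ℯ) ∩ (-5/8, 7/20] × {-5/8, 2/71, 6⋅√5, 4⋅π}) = {7/20} × {2/71}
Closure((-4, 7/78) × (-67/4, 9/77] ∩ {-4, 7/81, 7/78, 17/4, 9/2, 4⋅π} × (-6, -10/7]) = {7/81} × [-6, -10/7]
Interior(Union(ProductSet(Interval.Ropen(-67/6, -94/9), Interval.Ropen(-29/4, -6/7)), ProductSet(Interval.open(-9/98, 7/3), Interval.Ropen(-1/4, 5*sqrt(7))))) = Union(ProductSet(Interval.open(-67/6, -94/9), Interval.open(-29/4, -6/7)), ProductSet(Interval.open(-9/98, 7/3), Interval.open(-1/4, 5*sqrt(7))))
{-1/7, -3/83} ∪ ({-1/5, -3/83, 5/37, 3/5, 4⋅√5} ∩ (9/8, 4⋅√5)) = {-1/7, -3/83}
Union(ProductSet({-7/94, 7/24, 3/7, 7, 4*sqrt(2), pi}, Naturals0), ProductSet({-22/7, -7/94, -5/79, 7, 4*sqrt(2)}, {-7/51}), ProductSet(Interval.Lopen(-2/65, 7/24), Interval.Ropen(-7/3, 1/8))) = Union(ProductSet({-22/7, -7/94, -5/79, 7, 4*sqrt(2)}, {-7/51}), ProductSet({-7/94, 7/24, 3/7, 7, 4*sqrt(2), pi}, Naturals0), ProductSet(Interval.Lopen(-2/65, 7/24), Interval.Ropen(-7/3, 1/8)))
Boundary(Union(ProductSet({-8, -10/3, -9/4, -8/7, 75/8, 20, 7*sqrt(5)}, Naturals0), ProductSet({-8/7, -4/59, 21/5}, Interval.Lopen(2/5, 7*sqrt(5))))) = Union(ProductSet({-8/7, -4/59, 21/5}, Interval(2/5, 7*sqrt(5))), ProductSet({-8, -10/3, -9/4, -8/7, 75/8, 20, 7*sqrt(5)}, Naturals0))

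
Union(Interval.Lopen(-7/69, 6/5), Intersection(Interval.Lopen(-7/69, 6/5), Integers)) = Union(Interval.Lopen(-7/69, 6/5), Range(0, 2, 1))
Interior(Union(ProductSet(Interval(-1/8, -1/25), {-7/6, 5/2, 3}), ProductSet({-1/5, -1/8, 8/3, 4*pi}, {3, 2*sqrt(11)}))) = EmptySet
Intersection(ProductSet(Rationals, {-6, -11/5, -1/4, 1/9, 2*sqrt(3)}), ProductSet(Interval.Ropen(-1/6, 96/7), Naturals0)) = EmptySet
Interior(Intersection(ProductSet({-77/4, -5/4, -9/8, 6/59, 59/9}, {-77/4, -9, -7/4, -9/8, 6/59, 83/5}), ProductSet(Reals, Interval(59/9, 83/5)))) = EmptySet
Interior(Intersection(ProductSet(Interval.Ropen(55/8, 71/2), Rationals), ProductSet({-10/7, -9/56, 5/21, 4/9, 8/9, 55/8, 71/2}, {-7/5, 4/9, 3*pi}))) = EmptySet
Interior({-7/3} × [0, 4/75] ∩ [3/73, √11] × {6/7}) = ∅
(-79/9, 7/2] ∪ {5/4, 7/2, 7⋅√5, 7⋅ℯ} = (-79/9, 7/2] ∪ {7⋅√5, 7⋅ℯ}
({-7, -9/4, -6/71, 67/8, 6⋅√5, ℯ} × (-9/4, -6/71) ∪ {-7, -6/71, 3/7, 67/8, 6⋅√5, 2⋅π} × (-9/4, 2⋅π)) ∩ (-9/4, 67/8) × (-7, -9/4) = ∅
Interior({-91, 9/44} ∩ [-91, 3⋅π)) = ∅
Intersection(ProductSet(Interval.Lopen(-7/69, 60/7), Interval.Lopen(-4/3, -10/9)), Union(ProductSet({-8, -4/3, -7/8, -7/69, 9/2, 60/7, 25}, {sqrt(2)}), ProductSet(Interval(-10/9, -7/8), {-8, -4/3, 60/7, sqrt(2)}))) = EmptySet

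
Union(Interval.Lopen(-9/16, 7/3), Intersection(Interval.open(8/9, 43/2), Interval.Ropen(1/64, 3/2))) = Interval.Lopen(-9/16, 7/3)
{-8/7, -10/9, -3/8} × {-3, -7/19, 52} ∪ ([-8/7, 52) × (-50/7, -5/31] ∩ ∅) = {-8/7, -10/9, -3/8} × {-3, -7/19, 52}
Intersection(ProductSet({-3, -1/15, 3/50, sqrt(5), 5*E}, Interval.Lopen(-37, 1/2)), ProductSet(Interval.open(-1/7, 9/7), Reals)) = ProductSet({-1/15, 3/50}, Interval.Lopen(-37, 1/2))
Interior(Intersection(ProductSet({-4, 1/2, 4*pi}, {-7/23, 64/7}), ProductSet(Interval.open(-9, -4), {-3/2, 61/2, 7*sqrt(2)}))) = EmptySet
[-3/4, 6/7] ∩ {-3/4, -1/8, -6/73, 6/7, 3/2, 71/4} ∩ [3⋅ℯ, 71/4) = ∅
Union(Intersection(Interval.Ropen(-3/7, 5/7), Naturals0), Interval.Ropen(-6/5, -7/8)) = Union(Interval.Ropen(-6/5, -7/8), Range(0, 1, 1))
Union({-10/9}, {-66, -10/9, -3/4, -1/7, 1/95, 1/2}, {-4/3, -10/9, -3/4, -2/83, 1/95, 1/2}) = {-66, -4/3, -10/9, -3/4, -1/7, -2/83, 1/95, 1/2}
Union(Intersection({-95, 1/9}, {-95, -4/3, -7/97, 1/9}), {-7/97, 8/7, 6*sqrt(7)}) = {-95, -7/97, 1/9, 8/7, 6*sqrt(7)}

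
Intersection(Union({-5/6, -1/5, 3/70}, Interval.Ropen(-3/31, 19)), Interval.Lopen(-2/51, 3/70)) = Interval.Lopen(-2/51, 3/70)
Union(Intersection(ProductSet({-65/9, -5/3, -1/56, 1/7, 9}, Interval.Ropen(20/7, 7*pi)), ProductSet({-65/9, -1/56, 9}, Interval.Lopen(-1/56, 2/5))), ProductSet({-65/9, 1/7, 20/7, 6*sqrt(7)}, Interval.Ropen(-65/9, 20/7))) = ProductSet({-65/9, 1/7, 20/7, 6*sqrt(7)}, Interval.Ropen(-65/9, 20/7))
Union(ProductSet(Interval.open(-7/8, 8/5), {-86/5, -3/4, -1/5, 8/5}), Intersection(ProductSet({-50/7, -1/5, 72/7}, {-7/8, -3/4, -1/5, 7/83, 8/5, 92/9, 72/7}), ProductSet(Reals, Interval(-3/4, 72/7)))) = Union(ProductSet({-50/7, -1/5, 72/7}, {-3/4, -1/5, 7/83, 8/5, 92/9, 72/7}), ProductSet(Interval.open(-7/8, 8/5), {-86/5, -3/4, -1/5, 8/5}))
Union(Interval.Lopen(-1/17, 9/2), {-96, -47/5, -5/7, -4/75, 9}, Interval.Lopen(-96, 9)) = Interval(-96, 9)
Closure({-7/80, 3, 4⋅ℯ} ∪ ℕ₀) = {-7/80, 4⋅ℯ} ∪ ℕ₀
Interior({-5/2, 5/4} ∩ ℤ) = ∅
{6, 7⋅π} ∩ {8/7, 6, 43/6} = {6}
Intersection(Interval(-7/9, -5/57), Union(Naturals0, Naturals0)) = EmptySet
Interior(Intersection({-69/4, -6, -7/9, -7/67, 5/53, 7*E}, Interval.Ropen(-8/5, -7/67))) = EmptySet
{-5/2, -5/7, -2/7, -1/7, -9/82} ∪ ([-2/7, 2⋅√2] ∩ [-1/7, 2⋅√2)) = {-5/2, -5/7, -2/7} ∪ [-1/7, 2⋅√2)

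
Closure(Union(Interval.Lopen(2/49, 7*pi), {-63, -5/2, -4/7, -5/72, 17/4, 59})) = Union({-63, -5/2, -4/7, -5/72, 59}, Interval(2/49, 7*pi))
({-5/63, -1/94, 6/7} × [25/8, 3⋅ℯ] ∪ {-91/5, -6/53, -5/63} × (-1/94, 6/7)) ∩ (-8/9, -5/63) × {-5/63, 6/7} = ∅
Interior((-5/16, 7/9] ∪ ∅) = (-5/16, 7/9)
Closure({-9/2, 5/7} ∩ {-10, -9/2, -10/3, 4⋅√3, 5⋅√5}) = {-9/2}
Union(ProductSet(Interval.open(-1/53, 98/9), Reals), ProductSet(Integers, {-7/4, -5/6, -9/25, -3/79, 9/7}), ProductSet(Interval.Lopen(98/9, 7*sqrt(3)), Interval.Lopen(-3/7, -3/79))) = Union(ProductSet(Integers, {-7/4, -5/6, -9/25, -3/79, 9/7}), ProductSet(Interval.open(-1/53, 98/9), Reals), ProductSet(Interval.Lopen(98/9, 7*sqrt(3)), Interval.Lopen(-3/7, -3/79)))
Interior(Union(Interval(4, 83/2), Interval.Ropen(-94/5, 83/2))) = Interval.open(-94/5, 83/2)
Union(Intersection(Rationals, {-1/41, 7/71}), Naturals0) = Union({-1/41, 7/71}, Naturals0)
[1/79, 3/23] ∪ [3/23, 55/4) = [1/79, 55/4)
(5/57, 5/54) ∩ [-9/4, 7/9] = (5/57, 5/54)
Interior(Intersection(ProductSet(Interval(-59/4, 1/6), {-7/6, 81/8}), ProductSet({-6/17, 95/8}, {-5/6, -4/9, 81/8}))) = EmptySet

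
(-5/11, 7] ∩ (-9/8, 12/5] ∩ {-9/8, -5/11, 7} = ∅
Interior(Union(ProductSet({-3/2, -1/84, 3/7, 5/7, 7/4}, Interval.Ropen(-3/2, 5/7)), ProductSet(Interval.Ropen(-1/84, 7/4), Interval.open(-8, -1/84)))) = ProductSet(Interval.open(-1/84, 7/4), Interval.open(-8, -1/84))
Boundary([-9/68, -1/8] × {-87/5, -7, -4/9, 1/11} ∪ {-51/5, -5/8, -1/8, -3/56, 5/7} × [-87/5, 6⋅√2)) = ([-9/68, -1/8] × {-87/5, -7, -4/9, 1/11}) ∪ ({-51/5, -5/8, -1/8, -3/56, 5/7} × [-87/5, 6⋅√2])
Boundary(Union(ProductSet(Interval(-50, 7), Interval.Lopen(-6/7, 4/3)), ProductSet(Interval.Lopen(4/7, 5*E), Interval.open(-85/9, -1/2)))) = Union(ProductSet({-50}, Interval(-6/7, 4/3)), ProductSet({5*E}, Interval(-85/9, -1/2)), ProductSet({-50, 7}, Interval(-1/2, 4/3)), ProductSet({4/7, 5*E}, Interval(-85/9, -6/7)), ProductSet(Interval(-50, 4/7), {-6/7, 4/3}), ProductSet(Interval(-50, 7), {4/3}), ProductSet(Interval(4/7, 5*E), {-85/9}), ProductSet(Interval(7, 5*E), {-85/9, -1/2}))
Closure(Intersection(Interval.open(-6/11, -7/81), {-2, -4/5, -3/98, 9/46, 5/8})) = EmptySet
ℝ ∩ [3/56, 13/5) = [3/56, 13/5)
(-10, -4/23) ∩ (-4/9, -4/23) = (-4/9, -4/23)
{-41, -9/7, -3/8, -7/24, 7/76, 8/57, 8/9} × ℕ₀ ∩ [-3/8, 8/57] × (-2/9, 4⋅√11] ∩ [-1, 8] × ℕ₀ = {-3/8, -7/24, 7/76, 8/57} × {0, 1, …, 13}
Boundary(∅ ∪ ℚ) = ℝ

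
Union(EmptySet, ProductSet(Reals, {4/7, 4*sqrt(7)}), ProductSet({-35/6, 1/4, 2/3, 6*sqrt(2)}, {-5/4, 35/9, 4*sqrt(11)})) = Union(ProductSet({-35/6, 1/4, 2/3, 6*sqrt(2)}, {-5/4, 35/9, 4*sqrt(11)}), ProductSet(Reals, {4/7, 4*sqrt(7)}))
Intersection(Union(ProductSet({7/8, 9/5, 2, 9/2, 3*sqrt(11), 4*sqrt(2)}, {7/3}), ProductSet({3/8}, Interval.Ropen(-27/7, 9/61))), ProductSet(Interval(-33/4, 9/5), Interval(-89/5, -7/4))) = ProductSet({3/8}, Interval(-27/7, -7/4))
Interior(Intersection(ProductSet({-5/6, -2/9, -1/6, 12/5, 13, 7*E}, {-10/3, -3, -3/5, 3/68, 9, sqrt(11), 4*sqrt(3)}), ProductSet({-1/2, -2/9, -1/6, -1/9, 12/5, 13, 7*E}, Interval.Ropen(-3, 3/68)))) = EmptySet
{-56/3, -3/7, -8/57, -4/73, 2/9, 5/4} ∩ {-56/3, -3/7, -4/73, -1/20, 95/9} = {-56/3, -3/7, -4/73}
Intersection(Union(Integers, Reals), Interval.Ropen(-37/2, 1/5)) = Interval.Ropen(-37/2, 1/5)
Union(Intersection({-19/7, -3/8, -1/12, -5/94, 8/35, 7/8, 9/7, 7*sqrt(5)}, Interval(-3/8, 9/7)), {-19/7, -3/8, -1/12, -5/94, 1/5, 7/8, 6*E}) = {-19/7, -3/8, -1/12, -5/94, 1/5, 8/35, 7/8, 9/7, 6*E}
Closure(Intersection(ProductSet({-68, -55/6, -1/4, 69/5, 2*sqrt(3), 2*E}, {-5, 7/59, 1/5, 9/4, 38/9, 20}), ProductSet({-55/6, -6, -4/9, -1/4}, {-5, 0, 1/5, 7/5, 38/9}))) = ProductSet({-55/6, -1/4}, {-5, 1/5, 38/9})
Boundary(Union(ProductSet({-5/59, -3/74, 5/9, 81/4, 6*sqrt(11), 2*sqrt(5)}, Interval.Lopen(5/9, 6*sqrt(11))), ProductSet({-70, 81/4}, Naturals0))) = Union(ProductSet({-70, 81/4}, Naturals0), ProductSet({-5/59, -3/74, 5/9, 81/4, 6*sqrt(11), 2*sqrt(5)}, Interval(5/9, 6*sqrt(11))))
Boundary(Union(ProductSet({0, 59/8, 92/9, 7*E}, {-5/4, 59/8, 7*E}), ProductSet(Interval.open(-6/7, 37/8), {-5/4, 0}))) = Union(ProductSet({0, 59/8, 92/9, 7*E}, {-5/4, 59/8, 7*E}), ProductSet(Interval(-6/7, 37/8), {-5/4, 0}))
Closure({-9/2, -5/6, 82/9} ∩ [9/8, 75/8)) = {82/9}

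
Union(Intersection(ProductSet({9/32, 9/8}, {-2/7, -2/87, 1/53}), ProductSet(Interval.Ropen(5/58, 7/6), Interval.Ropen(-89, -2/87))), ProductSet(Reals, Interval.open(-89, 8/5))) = ProductSet(Reals, Interval.open(-89, 8/5))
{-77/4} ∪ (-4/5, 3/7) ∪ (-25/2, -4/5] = {-77/4} ∪ (-25/2, 3/7)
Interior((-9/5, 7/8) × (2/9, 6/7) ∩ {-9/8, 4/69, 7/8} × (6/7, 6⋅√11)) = ∅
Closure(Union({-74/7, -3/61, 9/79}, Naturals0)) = Union({-74/7, -3/61, 9/79}, Naturals0)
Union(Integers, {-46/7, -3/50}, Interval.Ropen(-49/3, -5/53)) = Union({-3/50}, Integers, Interval.Ropen(-49/3, -5/53))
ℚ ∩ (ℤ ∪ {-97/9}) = ℤ ∪ {-97/9}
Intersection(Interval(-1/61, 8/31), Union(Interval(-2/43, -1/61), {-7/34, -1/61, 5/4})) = {-1/61}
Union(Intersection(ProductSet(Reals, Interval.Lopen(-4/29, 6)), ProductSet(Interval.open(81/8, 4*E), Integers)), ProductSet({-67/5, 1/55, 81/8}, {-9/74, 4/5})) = Union(ProductSet({-67/5, 1/55, 81/8}, {-9/74, 4/5}), ProductSet(Interval.open(81/8, 4*E), Range(0, 7, 1)))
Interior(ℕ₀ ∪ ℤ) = ∅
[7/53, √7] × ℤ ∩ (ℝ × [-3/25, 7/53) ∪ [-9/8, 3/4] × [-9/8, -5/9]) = ([7/53, 3/4] × {-1}) ∪ ([7/53, √7] × {0})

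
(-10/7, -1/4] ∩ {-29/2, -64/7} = ∅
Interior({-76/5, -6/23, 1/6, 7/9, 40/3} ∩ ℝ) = ∅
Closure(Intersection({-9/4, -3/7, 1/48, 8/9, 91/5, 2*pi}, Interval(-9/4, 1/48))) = {-9/4, -3/7, 1/48}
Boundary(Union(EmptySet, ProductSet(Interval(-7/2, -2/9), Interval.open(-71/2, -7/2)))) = Union(ProductSet({-7/2, -2/9}, Interval(-71/2, -7/2)), ProductSet(Interval(-7/2, -2/9), {-71/2, -7/2}))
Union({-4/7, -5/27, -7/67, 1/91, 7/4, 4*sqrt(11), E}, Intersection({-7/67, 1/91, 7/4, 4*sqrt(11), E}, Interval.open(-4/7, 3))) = {-4/7, -5/27, -7/67, 1/91, 7/4, 4*sqrt(11), E}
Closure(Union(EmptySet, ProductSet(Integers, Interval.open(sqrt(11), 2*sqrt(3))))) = ProductSet(Integers, Interval(sqrt(11), 2*sqrt(3)))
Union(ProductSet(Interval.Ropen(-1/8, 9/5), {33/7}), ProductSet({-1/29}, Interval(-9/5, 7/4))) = Union(ProductSet({-1/29}, Interval(-9/5, 7/4)), ProductSet(Interval.Ropen(-1/8, 9/5), {33/7}))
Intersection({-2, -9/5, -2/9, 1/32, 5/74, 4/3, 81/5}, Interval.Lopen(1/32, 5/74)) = {5/74}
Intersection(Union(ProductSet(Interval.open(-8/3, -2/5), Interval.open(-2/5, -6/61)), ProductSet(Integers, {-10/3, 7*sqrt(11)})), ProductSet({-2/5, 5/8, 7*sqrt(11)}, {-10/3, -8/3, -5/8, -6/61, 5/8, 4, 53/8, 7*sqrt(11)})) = EmptySet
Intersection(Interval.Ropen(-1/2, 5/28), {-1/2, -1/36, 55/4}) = {-1/2, -1/36}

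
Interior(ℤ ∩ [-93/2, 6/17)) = ∅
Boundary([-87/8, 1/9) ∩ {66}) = ∅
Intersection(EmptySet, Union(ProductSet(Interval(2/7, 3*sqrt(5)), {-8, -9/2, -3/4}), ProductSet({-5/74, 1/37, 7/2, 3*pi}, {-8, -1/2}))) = EmptySet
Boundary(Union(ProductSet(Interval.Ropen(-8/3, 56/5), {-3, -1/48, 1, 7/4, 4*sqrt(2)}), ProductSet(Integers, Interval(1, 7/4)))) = Union(ProductSet(Integers, Interval(1, 7/4)), ProductSet(Interval(-8/3, 56/5), {-3, -1/48, 1, 7/4, 4*sqrt(2)}))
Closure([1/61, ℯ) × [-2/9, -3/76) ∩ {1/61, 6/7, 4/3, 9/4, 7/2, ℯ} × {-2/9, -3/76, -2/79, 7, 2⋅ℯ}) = {1/61, 6/7, 4/3, 9/4} × {-2/9}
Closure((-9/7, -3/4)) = [-9/7, -3/4]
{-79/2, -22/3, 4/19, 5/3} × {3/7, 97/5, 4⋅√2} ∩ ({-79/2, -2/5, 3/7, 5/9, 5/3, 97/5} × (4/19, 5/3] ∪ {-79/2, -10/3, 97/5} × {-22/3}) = {-79/2, 5/3} × {3/7}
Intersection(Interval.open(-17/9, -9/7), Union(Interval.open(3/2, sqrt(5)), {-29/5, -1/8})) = EmptySet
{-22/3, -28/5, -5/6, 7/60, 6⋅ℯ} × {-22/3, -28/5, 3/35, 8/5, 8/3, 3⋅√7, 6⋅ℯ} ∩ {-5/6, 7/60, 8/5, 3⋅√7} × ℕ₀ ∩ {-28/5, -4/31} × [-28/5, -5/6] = ∅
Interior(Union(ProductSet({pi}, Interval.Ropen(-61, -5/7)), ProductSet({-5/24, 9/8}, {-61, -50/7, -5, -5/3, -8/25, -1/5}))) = EmptySet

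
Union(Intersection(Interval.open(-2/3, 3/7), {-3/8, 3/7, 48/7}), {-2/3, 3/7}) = {-2/3, -3/8, 3/7}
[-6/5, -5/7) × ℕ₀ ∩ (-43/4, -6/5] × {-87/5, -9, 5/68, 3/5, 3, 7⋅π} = {-6/5} × {3}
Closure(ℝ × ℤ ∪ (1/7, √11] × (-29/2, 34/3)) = (ℝ × ℤ) ∪ ({1/7, √11} × [-29/2, 34/3]) ∪ ([1/7, √11] × {-29/2, 34/3}) ∪ ((1/7, √11] × (-29/2, 34/3))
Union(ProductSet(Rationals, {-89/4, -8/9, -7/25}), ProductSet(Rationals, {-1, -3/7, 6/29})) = ProductSet(Rationals, {-89/4, -1, -8/9, -3/7, -7/25, 6/29})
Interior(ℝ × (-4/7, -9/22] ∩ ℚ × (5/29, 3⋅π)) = ∅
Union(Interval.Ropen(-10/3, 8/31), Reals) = Interval(-oo, oo)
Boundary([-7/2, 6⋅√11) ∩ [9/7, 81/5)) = {9/7, 81/5}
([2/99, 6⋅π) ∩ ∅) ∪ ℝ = ℝ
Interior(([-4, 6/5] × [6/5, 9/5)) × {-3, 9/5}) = ∅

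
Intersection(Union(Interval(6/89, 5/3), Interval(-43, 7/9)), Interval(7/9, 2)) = Interval(7/9, 5/3)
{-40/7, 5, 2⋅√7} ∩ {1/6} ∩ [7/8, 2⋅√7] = ∅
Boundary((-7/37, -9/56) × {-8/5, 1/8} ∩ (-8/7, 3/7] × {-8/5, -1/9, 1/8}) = [-7/37, -9/56] × {-8/5, 1/8}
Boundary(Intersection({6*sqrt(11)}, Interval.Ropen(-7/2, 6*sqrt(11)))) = EmptySet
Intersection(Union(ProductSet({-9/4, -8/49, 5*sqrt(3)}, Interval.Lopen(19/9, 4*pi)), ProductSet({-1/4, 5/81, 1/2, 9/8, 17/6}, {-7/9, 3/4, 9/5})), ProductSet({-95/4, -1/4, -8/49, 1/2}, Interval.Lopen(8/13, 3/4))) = ProductSet({-1/4, 1/2}, {3/4})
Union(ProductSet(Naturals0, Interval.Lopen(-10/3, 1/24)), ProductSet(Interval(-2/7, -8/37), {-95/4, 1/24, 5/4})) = Union(ProductSet(Interval(-2/7, -8/37), {-95/4, 1/24, 5/4}), ProductSet(Naturals0, Interval.Lopen(-10/3, 1/24)))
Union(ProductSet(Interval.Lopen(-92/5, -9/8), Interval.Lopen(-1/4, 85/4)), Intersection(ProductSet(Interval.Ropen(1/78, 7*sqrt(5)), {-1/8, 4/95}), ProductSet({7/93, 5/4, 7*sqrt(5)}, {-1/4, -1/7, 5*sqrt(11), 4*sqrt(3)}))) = ProductSet(Interval.Lopen(-92/5, -9/8), Interval.Lopen(-1/4, 85/4))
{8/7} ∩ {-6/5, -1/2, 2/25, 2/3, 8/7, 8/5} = {8/7}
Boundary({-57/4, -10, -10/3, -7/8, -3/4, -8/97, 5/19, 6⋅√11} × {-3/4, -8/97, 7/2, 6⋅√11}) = {-57/4, -10, -10/3, -7/8, -3/4, -8/97, 5/19, 6⋅√11} × {-3/4, -8/97, 7/2, 6⋅√11}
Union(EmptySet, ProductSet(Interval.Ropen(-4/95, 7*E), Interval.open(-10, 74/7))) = ProductSet(Interval.Ropen(-4/95, 7*E), Interval.open(-10, 74/7))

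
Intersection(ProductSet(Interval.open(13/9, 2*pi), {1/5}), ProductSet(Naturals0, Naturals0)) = EmptySet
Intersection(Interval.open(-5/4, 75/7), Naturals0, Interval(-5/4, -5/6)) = EmptySet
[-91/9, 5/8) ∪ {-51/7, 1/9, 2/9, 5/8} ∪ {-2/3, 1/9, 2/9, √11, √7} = [-91/9, 5/8] ∪ {√11, √7}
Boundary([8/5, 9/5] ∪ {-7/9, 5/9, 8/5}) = {-7/9, 5/9, 8/5, 9/5}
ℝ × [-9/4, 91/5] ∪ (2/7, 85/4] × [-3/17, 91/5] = ℝ × [-9/4, 91/5]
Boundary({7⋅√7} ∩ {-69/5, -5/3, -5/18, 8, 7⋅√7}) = {7⋅√7}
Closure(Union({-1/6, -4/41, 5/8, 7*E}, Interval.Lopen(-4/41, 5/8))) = Union({-1/6, 7*E}, Interval(-4/41, 5/8))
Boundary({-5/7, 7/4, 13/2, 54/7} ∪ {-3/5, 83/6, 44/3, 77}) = {-5/7, -3/5, 7/4, 13/2, 54/7, 83/6, 44/3, 77}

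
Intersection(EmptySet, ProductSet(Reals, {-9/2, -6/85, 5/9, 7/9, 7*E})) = EmptySet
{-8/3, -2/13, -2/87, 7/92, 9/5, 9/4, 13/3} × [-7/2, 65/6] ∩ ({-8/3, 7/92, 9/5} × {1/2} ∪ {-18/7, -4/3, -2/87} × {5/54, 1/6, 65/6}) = ({-2/87} × {5/54, 1/6, 65/6}) ∪ ({-8/3, 7/92, 9/5} × {1/2})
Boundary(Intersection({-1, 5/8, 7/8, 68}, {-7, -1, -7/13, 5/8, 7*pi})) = {-1, 5/8}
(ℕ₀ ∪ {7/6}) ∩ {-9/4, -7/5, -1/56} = ∅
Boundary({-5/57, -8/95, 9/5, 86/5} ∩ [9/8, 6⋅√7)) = {9/5}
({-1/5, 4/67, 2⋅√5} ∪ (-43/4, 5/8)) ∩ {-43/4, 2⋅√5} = {2⋅√5}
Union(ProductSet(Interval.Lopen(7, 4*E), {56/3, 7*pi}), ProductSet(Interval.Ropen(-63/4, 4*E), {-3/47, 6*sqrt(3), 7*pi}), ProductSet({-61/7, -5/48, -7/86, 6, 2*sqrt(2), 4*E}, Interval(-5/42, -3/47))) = Union(ProductSet({-61/7, -5/48, -7/86, 6, 2*sqrt(2), 4*E}, Interval(-5/42, -3/47)), ProductSet(Interval.Ropen(-63/4, 4*E), {-3/47, 6*sqrt(3), 7*pi}), ProductSet(Interval.Lopen(7, 4*E), {56/3, 7*pi}))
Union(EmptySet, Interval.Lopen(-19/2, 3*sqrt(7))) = Interval.Lopen(-19/2, 3*sqrt(7))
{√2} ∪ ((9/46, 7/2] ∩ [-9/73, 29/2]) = (9/46, 7/2]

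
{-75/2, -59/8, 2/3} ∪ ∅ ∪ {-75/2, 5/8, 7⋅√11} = {-75/2, -59/8, 5/8, 2/3, 7⋅√11}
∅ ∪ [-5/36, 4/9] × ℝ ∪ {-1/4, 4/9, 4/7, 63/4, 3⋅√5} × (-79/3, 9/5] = ([-5/36, 4/9] × ℝ) ∪ ({-1/4, 4/9, 4/7, 63/4, 3⋅√5} × (-79/3, 9/5])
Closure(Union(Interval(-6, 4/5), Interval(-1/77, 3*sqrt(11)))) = Interval(-6, 3*sqrt(11))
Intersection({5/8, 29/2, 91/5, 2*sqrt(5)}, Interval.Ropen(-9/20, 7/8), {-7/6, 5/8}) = {5/8}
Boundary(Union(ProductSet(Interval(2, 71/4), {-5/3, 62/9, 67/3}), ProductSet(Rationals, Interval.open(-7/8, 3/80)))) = Union(ProductSet(Interval(2, 71/4), {-5/3, 62/9, 67/3}), ProductSet(Reals, Interval(-7/8, 3/80)))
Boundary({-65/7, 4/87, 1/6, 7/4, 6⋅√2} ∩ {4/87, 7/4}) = {4/87, 7/4}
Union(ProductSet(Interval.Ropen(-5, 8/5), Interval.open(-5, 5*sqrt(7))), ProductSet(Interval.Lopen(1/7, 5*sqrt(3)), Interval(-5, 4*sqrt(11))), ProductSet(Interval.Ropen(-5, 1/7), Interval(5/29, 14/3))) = Union(ProductSet(Interval.Ropen(-5, 8/5), Interval.open(-5, 5*sqrt(7))), ProductSet(Interval.Lopen(1/7, 5*sqrt(3)), Interval(-5, 4*sqrt(11))))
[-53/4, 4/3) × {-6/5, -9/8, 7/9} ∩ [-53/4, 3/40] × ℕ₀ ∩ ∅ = ∅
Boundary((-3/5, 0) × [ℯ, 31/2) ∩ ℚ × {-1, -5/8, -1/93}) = ∅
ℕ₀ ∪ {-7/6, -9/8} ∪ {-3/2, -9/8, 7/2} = {-3/2, -7/6, -9/8, 7/2} ∪ ℕ₀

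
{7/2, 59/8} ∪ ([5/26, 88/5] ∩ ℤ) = {1, 2, …, 17} ∪ {7/2, 59/8}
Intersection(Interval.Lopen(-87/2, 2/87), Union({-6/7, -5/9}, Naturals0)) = Union({-6/7, -5/9}, Range(0, 1, 1))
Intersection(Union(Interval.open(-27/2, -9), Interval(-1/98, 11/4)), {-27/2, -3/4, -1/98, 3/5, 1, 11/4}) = {-1/98, 3/5, 1, 11/4}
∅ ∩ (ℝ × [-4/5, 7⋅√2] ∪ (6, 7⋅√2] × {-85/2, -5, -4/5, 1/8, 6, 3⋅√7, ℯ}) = ∅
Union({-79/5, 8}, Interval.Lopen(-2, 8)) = Union({-79/5}, Interval.Lopen(-2, 8))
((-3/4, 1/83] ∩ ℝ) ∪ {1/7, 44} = (-3/4, 1/83] ∪ {1/7, 44}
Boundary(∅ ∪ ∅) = ∅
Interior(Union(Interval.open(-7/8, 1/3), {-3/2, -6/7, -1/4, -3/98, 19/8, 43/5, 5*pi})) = Interval.open(-7/8, 1/3)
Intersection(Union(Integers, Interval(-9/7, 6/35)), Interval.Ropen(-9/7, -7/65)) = Union(Interval.Ropen(-9/7, -7/65), Range(-1, 0, 1))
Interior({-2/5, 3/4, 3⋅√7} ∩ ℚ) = ∅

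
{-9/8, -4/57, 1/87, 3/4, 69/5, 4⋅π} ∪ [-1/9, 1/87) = {-9/8, 3/4, 69/5, 4⋅π} ∪ [-1/9, 1/87]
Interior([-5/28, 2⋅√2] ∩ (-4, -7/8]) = ∅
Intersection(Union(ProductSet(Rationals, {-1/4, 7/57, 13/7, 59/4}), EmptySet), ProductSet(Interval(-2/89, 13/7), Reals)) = ProductSet(Intersection(Interval(-2/89, 13/7), Rationals), {-1/4, 7/57, 13/7, 59/4})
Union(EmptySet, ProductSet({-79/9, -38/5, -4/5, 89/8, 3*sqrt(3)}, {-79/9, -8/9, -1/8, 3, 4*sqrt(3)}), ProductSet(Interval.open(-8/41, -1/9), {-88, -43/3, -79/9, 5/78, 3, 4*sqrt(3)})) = Union(ProductSet({-79/9, -38/5, -4/5, 89/8, 3*sqrt(3)}, {-79/9, -8/9, -1/8, 3, 4*sqrt(3)}), ProductSet(Interval.open(-8/41, -1/9), {-88, -43/3, -79/9, 5/78, 3, 4*sqrt(3)}))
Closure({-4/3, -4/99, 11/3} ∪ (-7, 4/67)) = [-7, 4/67] ∪ {11/3}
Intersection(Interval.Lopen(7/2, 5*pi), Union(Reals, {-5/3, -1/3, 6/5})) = Interval.Lopen(7/2, 5*pi)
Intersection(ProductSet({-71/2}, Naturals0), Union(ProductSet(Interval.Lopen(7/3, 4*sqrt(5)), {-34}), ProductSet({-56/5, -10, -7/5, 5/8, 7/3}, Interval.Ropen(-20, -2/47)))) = EmptySet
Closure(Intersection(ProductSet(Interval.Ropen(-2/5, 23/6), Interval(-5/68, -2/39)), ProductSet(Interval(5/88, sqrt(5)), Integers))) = EmptySet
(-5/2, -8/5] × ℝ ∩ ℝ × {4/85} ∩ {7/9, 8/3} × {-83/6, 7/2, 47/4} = ∅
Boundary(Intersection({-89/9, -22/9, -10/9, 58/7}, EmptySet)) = EmptySet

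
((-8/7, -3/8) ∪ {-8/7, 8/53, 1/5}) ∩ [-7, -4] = ∅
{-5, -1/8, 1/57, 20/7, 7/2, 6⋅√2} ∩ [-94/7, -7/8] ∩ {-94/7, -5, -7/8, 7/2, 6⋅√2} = {-5}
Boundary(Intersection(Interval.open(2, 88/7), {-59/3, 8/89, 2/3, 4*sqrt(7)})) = {4*sqrt(7)}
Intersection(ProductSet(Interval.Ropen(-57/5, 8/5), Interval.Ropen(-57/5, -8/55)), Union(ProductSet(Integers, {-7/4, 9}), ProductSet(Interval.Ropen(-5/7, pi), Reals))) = Union(ProductSet(Interval.Ropen(-5/7, 8/5), Interval.Ropen(-57/5, -8/55)), ProductSet(Range(-11, 2, 1), {-7/4}))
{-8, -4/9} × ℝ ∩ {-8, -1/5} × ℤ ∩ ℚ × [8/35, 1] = {-8} × {1}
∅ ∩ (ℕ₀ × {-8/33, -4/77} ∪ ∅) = ∅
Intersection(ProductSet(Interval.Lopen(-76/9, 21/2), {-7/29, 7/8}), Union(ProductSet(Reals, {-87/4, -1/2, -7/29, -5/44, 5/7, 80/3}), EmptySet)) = ProductSet(Interval.Lopen(-76/9, 21/2), {-7/29})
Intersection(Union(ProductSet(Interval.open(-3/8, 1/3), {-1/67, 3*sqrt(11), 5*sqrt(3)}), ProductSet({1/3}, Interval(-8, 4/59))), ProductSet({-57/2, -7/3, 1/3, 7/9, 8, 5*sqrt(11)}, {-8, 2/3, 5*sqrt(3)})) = ProductSet({1/3}, {-8})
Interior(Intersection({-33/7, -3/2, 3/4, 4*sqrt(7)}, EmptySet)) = EmptySet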